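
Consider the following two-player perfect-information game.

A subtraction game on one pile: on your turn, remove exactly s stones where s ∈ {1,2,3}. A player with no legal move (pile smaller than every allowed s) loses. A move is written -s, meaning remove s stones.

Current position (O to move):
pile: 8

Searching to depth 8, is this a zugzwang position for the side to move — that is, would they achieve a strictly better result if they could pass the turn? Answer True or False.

ply 1, O at 8 | -1=-1→7*; -2=-1→6; -3=-1→5
ply 2, X at 7 | -1=-1→6; -2=-1→5; -3=+1→4*
ply 3, O at 4 | -1=-1→3*; -2=-1→2; -3=-1→1
ply 4, X at 3 | -1=-1→2; -2=-1→1; -3=+1→0*
ply 5: 0 is terminal -1 (O); from 8 depth 8
pass branch (X moves first from the same position):
  | ply 1, X at 8 | -1=-1→7*; -2=-1→6; -3=-1→5
  | ply 2, O at 7 | -1=-1→6; -2=-1→5; -3=+1→4*
  | ply 3, X at 4 | -1=-1→3*; -2=-1→2; -3=-1→1
  | ply 4, O at 3 | -1=-1→2; -2=-1→1; -3=+1→0*
  | ply 5: 0 is terminal -1 (X); from 8 depth 8
O moving scores -1; O passing scores +1

zugzwang(8, O) = True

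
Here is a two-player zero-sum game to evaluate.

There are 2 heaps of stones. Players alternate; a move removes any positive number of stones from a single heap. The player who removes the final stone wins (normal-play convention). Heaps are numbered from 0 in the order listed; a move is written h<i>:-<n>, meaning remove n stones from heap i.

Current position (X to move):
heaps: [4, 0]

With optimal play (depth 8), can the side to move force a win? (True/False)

X winning at [(4,0)]: True

p1 X@[(4,0)]: h0:-1[(3,0)]-1 h0:-2[(2,0)]-1 h0:-3[(1,0)]-1 h0:-4[(0,0)]+1*
p2 O@[(0,0)] terminal -1; root [(4,0)] d8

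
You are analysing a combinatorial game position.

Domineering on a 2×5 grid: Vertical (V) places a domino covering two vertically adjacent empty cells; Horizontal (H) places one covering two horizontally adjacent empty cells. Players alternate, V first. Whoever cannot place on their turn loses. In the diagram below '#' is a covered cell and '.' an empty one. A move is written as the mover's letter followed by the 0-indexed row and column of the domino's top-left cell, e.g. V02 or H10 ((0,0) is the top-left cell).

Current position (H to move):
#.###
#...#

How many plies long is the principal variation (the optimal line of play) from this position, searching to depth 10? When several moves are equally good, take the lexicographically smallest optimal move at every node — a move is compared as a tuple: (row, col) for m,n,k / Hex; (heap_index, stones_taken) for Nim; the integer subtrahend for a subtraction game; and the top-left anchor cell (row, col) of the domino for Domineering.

ply 1, H at #.###/#...# | H11=+1→#.###/###.#*; H12=-1→#.###/#.###
ply 2: #.###/###.# is terminal -1 (V); from #.###/#...# depth 10

PV length from [#.###/#...#]: 1 ply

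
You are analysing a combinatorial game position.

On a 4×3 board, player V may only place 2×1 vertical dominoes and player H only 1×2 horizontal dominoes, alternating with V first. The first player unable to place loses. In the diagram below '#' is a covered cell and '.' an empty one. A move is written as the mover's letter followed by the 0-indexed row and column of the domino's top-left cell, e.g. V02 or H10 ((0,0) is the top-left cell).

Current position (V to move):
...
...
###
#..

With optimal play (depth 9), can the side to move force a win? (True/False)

[.../.../###/#..] V move#1: V00:-1/#../#../###/#.., V01:+1/.#./.#./###/#..*, V02:-1/..#/..#/###/#..
[.#./.#./###/#..] H move#2: H31:-1/.#./.#./###/###*
[.#./.#./###/###] V move#3: V00:+1/##./##./###/###*, V02:+1/.##/.##/###/###
[##./##./###/###] end (terminal -1, H#4); searched .../.../###/#.. to 9

V winning at [.../.../###/#..]: True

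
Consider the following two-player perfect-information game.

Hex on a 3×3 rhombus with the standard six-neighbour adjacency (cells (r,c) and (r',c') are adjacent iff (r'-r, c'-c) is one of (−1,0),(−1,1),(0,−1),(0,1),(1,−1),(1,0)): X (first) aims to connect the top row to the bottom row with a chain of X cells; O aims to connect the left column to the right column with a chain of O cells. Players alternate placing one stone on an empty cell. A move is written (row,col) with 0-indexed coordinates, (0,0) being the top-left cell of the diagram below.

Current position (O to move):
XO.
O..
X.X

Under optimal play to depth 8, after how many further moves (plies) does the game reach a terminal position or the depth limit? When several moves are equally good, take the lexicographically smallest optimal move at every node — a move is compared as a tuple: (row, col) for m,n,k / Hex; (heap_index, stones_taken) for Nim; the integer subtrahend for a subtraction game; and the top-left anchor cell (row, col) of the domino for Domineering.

PV length from [XO./O../X.X]: 1 ply

p1 O@[XO./O../X.X]: (0,2)[XOO/O../X.X]+1* (1,1)[XO./OO./X.X]+1 (1,2)[XO./O.O/X.X]+1 (2,1)[XO./O../XOX]-1
p2 X@[XOO/O../X.X] terminal -1; root [XO./O../X.X] d8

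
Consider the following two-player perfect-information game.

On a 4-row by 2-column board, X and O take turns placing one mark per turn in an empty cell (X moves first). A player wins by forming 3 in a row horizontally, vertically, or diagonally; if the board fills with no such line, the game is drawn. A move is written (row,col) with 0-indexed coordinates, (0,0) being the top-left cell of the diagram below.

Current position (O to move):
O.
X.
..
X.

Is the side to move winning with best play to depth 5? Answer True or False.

O winning at [O./X./../X.]: False

p1 O@[O./X./../X.]: (0,1)[OO/X./../X.]-1 (1,1)[O./XO/../X.]-1 (2,0)[O./X./O./X.]+0* (2,1)[O./X./.O/X.]-1 (3,1)[O./X./../XO]-1
p2 X@[O./X./O./X.]: (0,1)[OX/X./O./X.]+0* (1,1)[O./XX/O./X.]+0 (2,1)[O./X./OX/X.]+0 (3,1)[O./X./O./XX]+0
p3 O@[OX/X./O./X.]: (1,1)[OX/XO/O./X.]+0* (2,1)[OX/X./OO/X.]+0 (3,1)[OX/X./O./XO]+0
p4 X@[OX/XO/O./X.]: (2,1)[OX/XO/OX/X.]+0* (3,1)[OX/XO/O./XX]+0
p5 O@[OX/XO/OX/X.]: (3,1)[OX/XO/OX/XO]+0*
p6 X@[OX/XO/OX/XO] terminal +0; root [O./X./../X.] d5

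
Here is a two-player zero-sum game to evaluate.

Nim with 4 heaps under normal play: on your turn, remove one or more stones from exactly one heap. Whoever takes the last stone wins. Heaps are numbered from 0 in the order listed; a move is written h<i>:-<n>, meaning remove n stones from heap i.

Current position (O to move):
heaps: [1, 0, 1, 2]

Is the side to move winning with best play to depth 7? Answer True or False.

O winning at [(1,0,1,2)]: True

[(1,0,1,2)] O move#1: h0:-1:-1/(0,0,1,2), h2:-1:-1/(1,0,0,2), h3:-1:-1/(1,0,1,1), h3:-2:+1/(1,0,1,0)*
[(1,0,1,0)] X move#2: h0:-1:-1/(0,0,1,0)*, h2:-1:-1/(1,0,0,0)
[(0,0,1,0)] O move#3: h2:-1:+1/(0,0,0,0)*
[(0,0,0,0)] end (terminal -1, X#4); searched (1,0,1,2) to 7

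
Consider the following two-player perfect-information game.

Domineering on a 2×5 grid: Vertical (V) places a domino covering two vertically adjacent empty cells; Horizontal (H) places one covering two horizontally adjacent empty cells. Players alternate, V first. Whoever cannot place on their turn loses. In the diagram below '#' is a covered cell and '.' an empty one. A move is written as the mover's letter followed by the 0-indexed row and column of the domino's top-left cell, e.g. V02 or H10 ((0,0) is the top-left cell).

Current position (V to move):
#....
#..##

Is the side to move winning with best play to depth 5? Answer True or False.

V winning at [#..../#..##]: True

ply 1, V at #..../#..## | V01=-1→##.../##.##; V02=+1→#.#../#.###*
ply 2, H at #.#../#.### | H03=-1→#.###/#.###*
ply 3, V at #.###/#.### | V01=+1→#####/#####*
ply 4: #####/##### is terminal -1 (H); from #..../#..## depth 5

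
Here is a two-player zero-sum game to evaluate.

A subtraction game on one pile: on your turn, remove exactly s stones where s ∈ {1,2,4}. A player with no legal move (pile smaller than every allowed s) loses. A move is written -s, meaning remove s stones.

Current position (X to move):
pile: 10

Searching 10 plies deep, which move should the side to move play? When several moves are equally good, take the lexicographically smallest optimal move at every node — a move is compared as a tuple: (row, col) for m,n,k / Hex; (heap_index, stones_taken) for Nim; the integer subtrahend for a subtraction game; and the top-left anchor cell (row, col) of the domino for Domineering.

X's best at [10]: -1

p1 X@[10]: -1[9]+1* -2[8]-1 -4[6]+1
p2 O@[9]: -1[8]-1* -2[7]-1 -4[5]-1
p3 X@[8]: -1[7]-1 -2[6]+1* -4[4]-1
p4 O@[6]: -1[5]-1* -2[4]-1 -4[2]-1
p5 X@[5]: -1[4]-1 -2[3]+1* -4[1]-1
p6 O@[3]: -1[2]-1* -2[1]-1
p7 X@[2]: -1[1]-1 -2[0]+1*
p8 O@[0] terminal -1; root [10] d10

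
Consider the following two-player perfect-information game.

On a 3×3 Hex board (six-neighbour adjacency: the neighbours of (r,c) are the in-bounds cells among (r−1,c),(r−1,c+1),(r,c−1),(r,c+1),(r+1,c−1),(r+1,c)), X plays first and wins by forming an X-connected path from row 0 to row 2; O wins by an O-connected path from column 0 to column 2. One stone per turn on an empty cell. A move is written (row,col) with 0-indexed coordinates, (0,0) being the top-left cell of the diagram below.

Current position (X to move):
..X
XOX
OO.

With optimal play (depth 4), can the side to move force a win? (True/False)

[..X/XOX/OO.] X move#1: (0,0):-1/X.X/XOX/OO., (0,1):-1/.XX/XOX/OO., (2,2):+1/..X/XOX/OOX*
[..X/XOX/OOX] end (terminal -1, O#2); searched ..X/XOX/OO. to 4

X winning at [..X/XOX/OO.]: True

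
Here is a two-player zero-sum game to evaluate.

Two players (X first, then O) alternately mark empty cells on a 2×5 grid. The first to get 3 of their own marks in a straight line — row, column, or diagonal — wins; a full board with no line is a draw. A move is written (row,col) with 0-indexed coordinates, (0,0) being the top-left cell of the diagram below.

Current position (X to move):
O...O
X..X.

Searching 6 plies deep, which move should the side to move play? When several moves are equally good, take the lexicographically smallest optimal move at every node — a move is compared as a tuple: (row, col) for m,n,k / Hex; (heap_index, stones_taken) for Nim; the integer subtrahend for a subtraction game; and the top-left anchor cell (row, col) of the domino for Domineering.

[O...O/X..X.] X move#1: (0,1):+0/OX..O/X..X., (0,2):+0/O.X.O/X..X., (0,3):+0/O..XO/X..X., (1,1):+0/O...O/XX.X., (1,2):+1/O...O/X.XX.*, (1,4):+0/O...O/X..XX
[O...O/X.XX.] O move#2: (0,1):-1/OO..O/X.XX.*, (0,2):-1/O.O.O/X.XX., (0,3):-1/O..OO/X.XX., (1,1):-1/O...O/XOXX., (1,4):-1/O...O/X.XXO
[OO..O/X.XX.] X move#3: (0,2):+1/OOX.O/X.XX.*, (0,3):-1/OO.XO/X.XX., (1,1):+1/OO..O/XXXX., (1,4):+1/OO..O/X.XXX
[OOX.O/X.XX.] O move#4: (0,3):-1/OOXOO/X.XX.*, (1,1):-1/OOX.O/XOXX., (1,4):-1/OOX.O/X.XXO
[OOXOO/X.XX.] X move#5: (1,1):+1/OOXOO/XXXX.*, (1,4):+1/OOXOO/X.XXX
[OOXOO/XXXX.] end (terminal -1, O#6); searched O...O/X..X. to 6

X's best at [O...O/X..X.]: (1,2)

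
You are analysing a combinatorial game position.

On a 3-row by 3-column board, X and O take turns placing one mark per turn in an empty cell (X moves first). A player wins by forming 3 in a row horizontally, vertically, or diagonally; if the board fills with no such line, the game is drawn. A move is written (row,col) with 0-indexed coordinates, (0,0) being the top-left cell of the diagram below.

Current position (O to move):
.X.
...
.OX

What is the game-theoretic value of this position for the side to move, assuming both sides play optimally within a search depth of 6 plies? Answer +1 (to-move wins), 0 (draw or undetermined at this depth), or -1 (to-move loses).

value(.X./.../.OX, O) = 0

p1 O@[.X./.../.OX]: (0,0)[OX./.../.OX]+0* (0,2)[.XO/.../.OX]+0 (1,0)[.X./O../.OX]-1 (1,1)[.X./.O./.OX]-1 (1,2)[.X./..O/.OX]-1 (2,0)[.X./.../OOX]-1
p2 X@[OX./.../.OX]: (0,2)[OXX/.../.OX]+0* (1,0)[OX./X../.OX]+0 (1,1)[OX./.X./.OX]+0 (1,2)[OX./..X/.OX]+0 (2,0)[OX./.../XOX]+0
p3 O@[OXX/.../.OX]: (1,0)[OXX/O../.OX]-1 (1,1)[OXX/.O./.OX]-1 (1,2)[OXX/..O/.OX]+0* (2,0)[OXX/.../OOX]-1
p4 X@[OXX/..O/.OX]: (1,0)[OXX/X.O/.OX]+0* (1,1)[OXX/.XO/.OX]+0 (2,0)[OXX/..O/XOX]+0
p5 O@[OXX/X.O/.OX]: (1,1)[OXX/XOO/.OX]+0* (2,0)[OXX/X.O/OOX]+0
p6 X@[OXX/XOO/.OX]: (2,0)[OXX/XOO/XOX]+0*
p7 O@[OXX/XOO/XOX] terminal +0; root [.X./.../.OX] d6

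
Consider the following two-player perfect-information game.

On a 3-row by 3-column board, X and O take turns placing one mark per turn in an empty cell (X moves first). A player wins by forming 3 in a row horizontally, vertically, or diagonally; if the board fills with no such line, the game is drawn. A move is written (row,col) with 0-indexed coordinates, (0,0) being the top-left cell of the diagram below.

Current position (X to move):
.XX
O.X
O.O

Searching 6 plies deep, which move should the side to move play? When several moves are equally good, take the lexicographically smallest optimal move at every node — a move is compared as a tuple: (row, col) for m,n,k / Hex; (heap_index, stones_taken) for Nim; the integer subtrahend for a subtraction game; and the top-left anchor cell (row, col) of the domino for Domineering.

[.XX/O.X/O.O] X move#1: (0,0):+1/XXX/O.X/O.O*, (1,1):-1/.XX/OXX/O.O, (2,1):-1/.XX/O.X/OXO
[XXX/O.X/O.O] end (terminal -1, O#2); searched .XX/O.X/O.O to 6

X's best at [.XX/O.X/O.O]: (0,0)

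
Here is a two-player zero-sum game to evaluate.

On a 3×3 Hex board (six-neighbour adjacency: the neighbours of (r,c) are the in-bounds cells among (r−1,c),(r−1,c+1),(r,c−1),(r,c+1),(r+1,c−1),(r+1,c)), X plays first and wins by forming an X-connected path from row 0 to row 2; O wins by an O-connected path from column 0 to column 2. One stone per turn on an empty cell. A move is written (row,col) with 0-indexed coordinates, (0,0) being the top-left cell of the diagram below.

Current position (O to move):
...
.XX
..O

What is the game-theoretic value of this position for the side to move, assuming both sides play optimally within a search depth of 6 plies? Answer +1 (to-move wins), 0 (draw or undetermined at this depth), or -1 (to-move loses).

value(.../.XX/..O, O) = -1

[.../.XX/..O] O move#1: (0,0):-1/O../.XX/..O*, (0,1):-1/.O./.XX/..O, (0,2):-1/..O/.XX/..O, (1,0):-1/.../OXX/..O, (2,0):-1/.../.XX/O.O, (2,1):-1/.../.XX/.OO
[O../.XX/..O] X move#2: (0,1):+1/OX./.XX/..O*, (0,2):+1/O.X/.XX/..O, (1,0):+1/O../XXX/..O, (2,0):+1/O../.XX/X.O, (2,1):+1/O../.XX/.XO
[OX./.XX/..O] O move#3: (0,2):-1/OXO/.XX/..O*, (1,0):-1/OX./OXX/..O, (2,0):-1/OX./.XX/O.O, (2,1):-1/OX./.XX/.OO
[OXO/.XX/..O] X move#4: (1,0):+1/OXO/XXX/..O*, (2,0):+1/OXO/.XX/X.O, (2,1):+1/OXO/.XX/.XO
[OXO/XXX/..O] O move#5: (2,0):-1/OXO/XXX/O.O*, (2,1):-1/OXO/XXX/.OO
[OXO/XXX/O.O] X move#6: (2,1):+1/OXO/XXX/OXO*
[OXO/XXX/OXO] end (terminal -1, O#7); searched .../.XX/..O to 6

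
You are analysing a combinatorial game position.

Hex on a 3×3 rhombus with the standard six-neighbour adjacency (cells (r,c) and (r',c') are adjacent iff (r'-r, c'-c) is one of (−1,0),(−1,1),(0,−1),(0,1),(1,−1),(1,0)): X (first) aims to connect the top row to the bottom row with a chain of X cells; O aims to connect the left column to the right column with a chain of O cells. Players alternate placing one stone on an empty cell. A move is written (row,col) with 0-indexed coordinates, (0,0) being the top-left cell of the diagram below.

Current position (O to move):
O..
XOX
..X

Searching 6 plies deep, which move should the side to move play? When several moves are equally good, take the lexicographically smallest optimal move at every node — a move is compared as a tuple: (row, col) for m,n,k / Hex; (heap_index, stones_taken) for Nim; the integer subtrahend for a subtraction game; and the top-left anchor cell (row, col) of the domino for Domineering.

O's best at [O../XOX/..X]: (0,2)

ply 1, O at O../XOX/..X | (0,1)=-1→OO./XOX/..X; (0,2)=+1→O.O/XOX/..X*; (2,0)=-1→O../XOX/O.X; (2,1)=-1→O../XOX/.OX
ply 2, X at O.O/XOX/..X | (0,1)=-1→OXO/XOX/..X*; (2,0)=-1→O.O/XOX/X.X; (2,1)=-1→O.O/XOX/.XX
ply 3, O at OXO/XOX/..X | (2,0)=+1→OXO/XOX/O.X*; (2,1)=-1→OXO/XOX/.OX
ply 4: OXO/XOX/O.X is terminal -1 (X); from O../XOX/..X depth 6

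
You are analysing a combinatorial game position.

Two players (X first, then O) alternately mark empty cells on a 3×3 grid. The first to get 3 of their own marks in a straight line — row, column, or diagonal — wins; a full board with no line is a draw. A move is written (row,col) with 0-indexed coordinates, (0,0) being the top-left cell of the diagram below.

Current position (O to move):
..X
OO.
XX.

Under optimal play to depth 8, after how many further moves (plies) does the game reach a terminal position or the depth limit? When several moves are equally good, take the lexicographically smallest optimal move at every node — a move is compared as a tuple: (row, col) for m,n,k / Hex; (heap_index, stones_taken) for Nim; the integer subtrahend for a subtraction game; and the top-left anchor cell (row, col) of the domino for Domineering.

ply 1, O at ..X/OO./XX. | (0,0)=-1→O.X/OO./XX.; (0,1)=-1→.OX/OO./XX.; (1,2)=+1→..X/OOO/XX.*; (2,2)=+1→..X/OO./XXO
ply 2: ..X/OOO/XX. is terminal -1 (X); from ..X/OO./XX. depth 8

PV length from [..X/OO./XX.]: 1 ply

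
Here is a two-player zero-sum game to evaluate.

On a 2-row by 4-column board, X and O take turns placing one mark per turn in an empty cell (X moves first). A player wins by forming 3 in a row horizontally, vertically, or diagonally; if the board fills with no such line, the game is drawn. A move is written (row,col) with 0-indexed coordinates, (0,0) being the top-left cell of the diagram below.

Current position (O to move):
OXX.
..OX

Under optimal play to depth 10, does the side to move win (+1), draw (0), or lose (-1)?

value(OXX./..OX, O) = 0

p1 O@[OXX./..OX]: (0,3)[OXXO/..OX]+0* (1,0)[OXX./O.OX]-1 (1,1)[OXX./.OOX]-1
p2 X@[OXXO/..OX]: (1,0)[OXXO/X.OX]+0* (1,1)[OXXO/.XOX]+0
p3 O@[OXXO/X.OX]: (1,1)[OXXO/XOOX]+0*
p4 X@[OXXO/XOOX] terminal +0; root [OXX./..OX] d10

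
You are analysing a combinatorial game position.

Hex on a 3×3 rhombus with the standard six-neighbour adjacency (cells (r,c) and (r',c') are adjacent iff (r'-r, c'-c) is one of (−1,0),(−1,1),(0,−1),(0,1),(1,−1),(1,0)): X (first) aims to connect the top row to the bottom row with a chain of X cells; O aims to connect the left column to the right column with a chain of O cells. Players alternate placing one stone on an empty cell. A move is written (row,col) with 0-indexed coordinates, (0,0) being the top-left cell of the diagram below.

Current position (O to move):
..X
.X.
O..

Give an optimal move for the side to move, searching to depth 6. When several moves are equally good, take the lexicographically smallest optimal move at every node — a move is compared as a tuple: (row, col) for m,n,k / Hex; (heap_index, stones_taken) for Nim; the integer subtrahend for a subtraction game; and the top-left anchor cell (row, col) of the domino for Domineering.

O's best at [..X/.X./O..]: (2,1)

[..X/.X./O..] O move#1: (0,0):-1/O.X/.X./O.., (0,1):-1/.OX/.X./O.., (1,0):-1/..X/OX./O.., (1,2):-1/..X/.XO/O.., (2,1):+1/..X/.X./OO.*, (2,2):-1/..X/.X./O.O
[..X/.X./OO.] X move#2: (0,0):-1/X.X/.X./OO.*, (0,1):-1/.XX/.X./OO., (1,0):-1/..X/XX./OO., (1,2):-1/..X/.XX/OO., (2,2):-1/..X/.X./OOX
[X.X/.X./OO.] O move#3: (0,1):+1/XOX/.X./OO.*, (1,0):+1/X.X/OX./OO., (1,2):+1/X.X/.XO/OO., (2,2):+1/X.X/.X./OOO
[XOX/.X./OO.] X move#4: (1,0):-1/XOX/XX./OO.*, (1,2):-1/XOX/.XX/OO., (2,2):-1/XOX/.X./OOX
[XOX/XX./OO.] O move#5: (1,2):+1/XOX/XXO/OO.*, (2,2):+1/XOX/XX./OOO
[XOX/XXO/OO.] end (terminal -1, X#6); searched ..X/.X./O.. to 6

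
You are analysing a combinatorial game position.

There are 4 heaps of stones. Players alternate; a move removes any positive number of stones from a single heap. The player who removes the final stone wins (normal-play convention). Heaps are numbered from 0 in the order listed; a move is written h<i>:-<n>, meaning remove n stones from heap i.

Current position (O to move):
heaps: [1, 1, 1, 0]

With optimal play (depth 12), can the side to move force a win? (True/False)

p1 O@[(1,1,1,0)]: h0:-1[(0,1,1,0)]+1* h1:-1[(1,0,1,0)]+1 h2:-1[(1,1,0,0)]+1
p2 X@[(0,1,1,0)]: h1:-1[(0,0,1,0)]-1* h2:-1[(0,1,0,0)]-1
p3 O@[(0,0,1,0)]: h2:-1[(0,0,0,0)]+1*
p4 X@[(0,0,0,0)] terminal -1; root [(1,1,1,0)] d12

O winning at [(1,1,1,0)]: True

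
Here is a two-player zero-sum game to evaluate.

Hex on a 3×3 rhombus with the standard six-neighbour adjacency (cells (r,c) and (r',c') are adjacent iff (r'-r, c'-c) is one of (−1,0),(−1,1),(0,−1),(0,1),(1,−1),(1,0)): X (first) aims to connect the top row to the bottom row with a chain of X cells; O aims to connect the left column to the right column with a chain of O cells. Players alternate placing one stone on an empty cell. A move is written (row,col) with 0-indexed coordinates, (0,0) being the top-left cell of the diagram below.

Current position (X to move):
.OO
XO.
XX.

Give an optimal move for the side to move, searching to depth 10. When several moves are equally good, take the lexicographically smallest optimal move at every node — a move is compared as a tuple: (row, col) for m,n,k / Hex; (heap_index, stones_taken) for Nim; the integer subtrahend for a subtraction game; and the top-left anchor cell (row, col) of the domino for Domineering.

[.OO/XO./XX.] X move#1: (0,0):+1/XOO/XO./XX.*, (1,2):-1/.OO/XOX/XX., (2,2):-1/.OO/XO./XXX
[XOO/XO./XX.] end (terminal -1, O#2); searched .OO/XO./XX. to 10

X's best at [.OO/XO./XX.]: (0,0)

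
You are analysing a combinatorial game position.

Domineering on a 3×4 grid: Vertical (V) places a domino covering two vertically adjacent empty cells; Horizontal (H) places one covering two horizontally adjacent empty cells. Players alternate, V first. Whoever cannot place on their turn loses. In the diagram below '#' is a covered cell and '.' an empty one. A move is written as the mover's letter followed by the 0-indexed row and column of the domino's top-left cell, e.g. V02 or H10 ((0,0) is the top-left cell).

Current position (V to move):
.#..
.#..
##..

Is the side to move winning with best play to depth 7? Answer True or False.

[.#../.#../##..] V move#1: V00:-1/##../##../##.., V02:+1/.##./.##./##..*, V03:+1/.#.#/.#.#/##.., V12:+1/.#../.##./###., V13:+1/.#../.#.#/##.#
[.##./.##./##..] H move#2: H22:-1/.##./.##./####*
[.##./.##./####] V move#3: V00:+1/###./###./####*, V03:+1/.###/.###/####
[###./###./####] end (terminal -1, H#4); searched .#../.#../##.. to 7

V winning at [.#../.#../##..]: True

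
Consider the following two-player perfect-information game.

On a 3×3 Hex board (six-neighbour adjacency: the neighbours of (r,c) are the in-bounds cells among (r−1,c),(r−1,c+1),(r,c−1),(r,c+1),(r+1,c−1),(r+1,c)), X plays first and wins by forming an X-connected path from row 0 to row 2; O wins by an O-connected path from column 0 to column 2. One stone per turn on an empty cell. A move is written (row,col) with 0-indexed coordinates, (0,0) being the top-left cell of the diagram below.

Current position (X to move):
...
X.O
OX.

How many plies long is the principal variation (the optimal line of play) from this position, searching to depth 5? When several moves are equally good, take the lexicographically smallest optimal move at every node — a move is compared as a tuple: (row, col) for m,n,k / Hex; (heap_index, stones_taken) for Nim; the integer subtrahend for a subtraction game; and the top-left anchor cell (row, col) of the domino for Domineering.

PV length from [.../X.O/OX.]: 3 plies

ply 1, X at .../X.O/OX. | (0,0)=-1→X../X.O/OX.; (0,1)=-1→.X./X.O/OX.; (0,2)=-1→..X/X.O/OX.; (1,1)=+1→.../XXO/OX.*; (2,2)=-1→.../X.O/OXX
ply 2, O at .../XXO/OX. | (0,0)=-1→O../XXO/OX.*; (0,1)=-1→.O./XXO/OX.; (0,2)=-1→..O/XXO/OX.; (2,2)=-1→.../XXO/OXO
ply 3, X at O../XXO/OX. | (0,1)=+1→OX./XXO/OX.*; (0,2)=+1→O.X/XXO/OX.; (2,2)=+1→O../XXO/OXX
ply 4: OX./XXO/OX. is terminal -1 (O); from .../X.O/OX. depth 5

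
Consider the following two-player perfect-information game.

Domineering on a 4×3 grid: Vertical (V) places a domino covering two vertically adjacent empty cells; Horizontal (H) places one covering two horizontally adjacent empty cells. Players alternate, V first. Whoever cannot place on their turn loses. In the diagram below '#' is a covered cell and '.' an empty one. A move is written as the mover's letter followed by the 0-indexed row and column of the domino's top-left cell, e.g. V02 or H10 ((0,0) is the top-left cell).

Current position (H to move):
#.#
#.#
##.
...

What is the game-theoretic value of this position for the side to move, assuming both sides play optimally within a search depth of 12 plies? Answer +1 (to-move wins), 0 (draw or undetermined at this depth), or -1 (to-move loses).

p1 H@[#.#/#.#/##./...]: H30[#.#/#.#/##./##.]-1* H31[#.#/#.#/##./.##]-1
p2 V@[#.#/#.#/##./##.]: V01[###/###/##./##.]+1* V22[#.#/#.#/###/###]+1
p3 H@[###/###/##./##.] terminal -1; root [#.#/#.#/##./...] d12

value(#.#/#.#/##./..., H) = -1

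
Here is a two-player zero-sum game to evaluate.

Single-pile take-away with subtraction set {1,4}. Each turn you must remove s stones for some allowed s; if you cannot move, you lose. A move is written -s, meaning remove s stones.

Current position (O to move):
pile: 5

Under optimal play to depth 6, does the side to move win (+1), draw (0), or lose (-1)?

value(5, O) = -1

[5] O move#1: -1:-1/4*, -4:-1/1
[4] X move#2: -1:-1/3, -4:+1/0*
[0] end (terminal -1, O#3); searched 5 to 6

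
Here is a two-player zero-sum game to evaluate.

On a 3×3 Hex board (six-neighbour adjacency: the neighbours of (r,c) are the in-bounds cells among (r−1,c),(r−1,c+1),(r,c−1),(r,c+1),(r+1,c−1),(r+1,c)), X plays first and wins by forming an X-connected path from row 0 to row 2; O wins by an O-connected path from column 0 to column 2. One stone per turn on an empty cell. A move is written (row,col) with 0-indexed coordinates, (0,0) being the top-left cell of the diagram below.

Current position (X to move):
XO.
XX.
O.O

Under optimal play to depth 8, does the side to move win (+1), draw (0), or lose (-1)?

value(XO./XX./O.O, X) = +1

ply 1, X at XO./XX./O.O | (0,2)=-1→XOX/XX./O.O; (1,2)=-1→XO./XXX/O.O; (2,1)=+1→XO./XX./OXO*
ply 2: XO./XX./OXO is terminal -1 (O); from XO./XX./O.O depth 8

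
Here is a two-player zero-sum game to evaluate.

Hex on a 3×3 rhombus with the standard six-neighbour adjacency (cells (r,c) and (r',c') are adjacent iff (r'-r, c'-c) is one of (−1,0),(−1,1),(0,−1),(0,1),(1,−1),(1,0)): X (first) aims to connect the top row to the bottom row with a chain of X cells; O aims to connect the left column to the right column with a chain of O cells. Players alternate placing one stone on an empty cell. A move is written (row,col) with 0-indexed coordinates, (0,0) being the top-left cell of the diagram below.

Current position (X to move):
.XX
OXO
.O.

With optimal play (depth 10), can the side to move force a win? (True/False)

X winning at [.XX/OXO/.O.]: True

ply 1, X at .XX/OXO/.O. | (0,0)=-1→XXX/OXO/.O.; (2,0)=+1→.XX/OXO/XO.*; (2,2)=-1→.XX/OXO/.OX
ply 2: .XX/OXO/XO. is terminal -1 (O); from .XX/OXO/.O. depth 10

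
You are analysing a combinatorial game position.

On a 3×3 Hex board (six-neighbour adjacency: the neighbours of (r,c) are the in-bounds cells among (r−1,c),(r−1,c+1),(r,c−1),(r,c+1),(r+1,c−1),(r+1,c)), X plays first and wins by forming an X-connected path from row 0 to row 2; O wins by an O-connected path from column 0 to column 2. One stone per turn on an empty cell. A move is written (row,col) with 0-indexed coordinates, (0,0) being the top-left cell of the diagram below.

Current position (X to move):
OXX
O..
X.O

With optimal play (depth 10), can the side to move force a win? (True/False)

[OXX/O../X.O] X move#1: (1,1):+1/OXX/OX./X.O*, (1,2):+1/OXX/O.X/X.O, (2,1):+1/OXX/O../XXO
[OXX/OX./X.O] end (terminal -1, O#2); searched OXX/O../X.O to 10

X winning at [OXX/O../X.O]: True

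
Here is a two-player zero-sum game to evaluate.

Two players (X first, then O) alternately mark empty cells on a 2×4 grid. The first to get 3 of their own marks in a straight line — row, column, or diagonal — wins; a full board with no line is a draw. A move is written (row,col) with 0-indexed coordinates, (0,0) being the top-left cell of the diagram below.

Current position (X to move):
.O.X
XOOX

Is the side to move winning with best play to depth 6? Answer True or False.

X winning at [.O.X/XOOX]: False

ply 1, X at .O.X/XOOX | (0,0)=+0→XO.X/XOOX*; (0,2)=+0→.OXX/XOOX
ply 2, O at XO.X/XOOX | (0,2)=+0→XOOX/XOOX*
ply 3: XOOX/XOOX is terminal +0 (X); from .O.X/XOOX depth 6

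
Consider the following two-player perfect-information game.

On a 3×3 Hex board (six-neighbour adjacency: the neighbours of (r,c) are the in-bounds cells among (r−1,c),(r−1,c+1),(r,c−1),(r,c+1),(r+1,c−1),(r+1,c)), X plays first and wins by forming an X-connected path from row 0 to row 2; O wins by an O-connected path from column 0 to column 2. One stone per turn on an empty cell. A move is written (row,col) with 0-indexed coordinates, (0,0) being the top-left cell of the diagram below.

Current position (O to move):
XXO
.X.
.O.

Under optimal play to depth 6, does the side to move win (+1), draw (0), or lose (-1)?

value(XXO/.X./.O., O) = +1

ply 1, O at XXO/.X./.O. | (1,0)=-1→XXO/OX./.O.; (1,2)=-1→XXO/.XO/.O.; (2,0)=+1→XXO/.X./OO.*; (2,2)=-1→XXO/.X./.OO
ply 2, X at XXO/.X./OO. | (1,0)=-1→XXO/XX./OO.*; (1,2)=-1→XXO/.XX/OO.; (2,2)=-1→XXO/.X./OOX
ply 3, O at XXO/XX./OO. | (1,2)=+1→XXO/XXO/OO.*; (2,2)=+1→XXO/XX./OOO
ply 4: XXO/XXO/OO. is terminal -1 (X); from XXO/.X./.O. depth 6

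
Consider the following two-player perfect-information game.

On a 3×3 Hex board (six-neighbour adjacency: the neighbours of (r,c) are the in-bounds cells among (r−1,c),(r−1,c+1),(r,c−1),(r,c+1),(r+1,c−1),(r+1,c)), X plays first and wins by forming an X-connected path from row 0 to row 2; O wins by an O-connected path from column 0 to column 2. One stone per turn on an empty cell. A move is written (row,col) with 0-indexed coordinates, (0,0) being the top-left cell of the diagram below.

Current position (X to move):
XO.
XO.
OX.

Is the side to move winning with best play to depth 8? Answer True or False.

p1 X@[XO./XO./OX.]: (0,2)[XOX/XO./OX.]-1* (1,2)[XO./XOX/OX.]-1 (2,2)[XO./XO./OXX]-1
p2 O@[XOX/XO./OX.]: (1,2)[XOX/XOO/OX.]+1* (2,2)[XOX/XO./OXO]-1
p3 X@[XOX/XOO/OX.] terminal -1; root [XO./XO./OX.] d8

X winning at [XO./XO./OX.]: False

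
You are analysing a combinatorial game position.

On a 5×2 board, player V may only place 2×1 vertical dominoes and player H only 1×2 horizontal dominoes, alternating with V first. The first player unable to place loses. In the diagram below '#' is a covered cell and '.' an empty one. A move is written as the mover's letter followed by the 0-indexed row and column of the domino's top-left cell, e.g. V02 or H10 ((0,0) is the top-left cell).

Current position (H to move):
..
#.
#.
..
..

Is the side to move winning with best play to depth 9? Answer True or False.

[../#./#./../..] H move#1: H00:-1/##/#./#./../.., H30:+1/../#./#./##/..*, H40:+1/../#./#./../##
[../#./#./##/..] V move#2: V01:-1/.#/##/#./##/..*, V11:-1/../##/##/##/..
[.#/##/#./##/..] H move#3: H40:+1/.#/##/#./##/##*
[.#/##/#./##/##] end (terminal -1, V#4); searched ../#./#./../.. to 9

H winning at [../#./#./../..]: True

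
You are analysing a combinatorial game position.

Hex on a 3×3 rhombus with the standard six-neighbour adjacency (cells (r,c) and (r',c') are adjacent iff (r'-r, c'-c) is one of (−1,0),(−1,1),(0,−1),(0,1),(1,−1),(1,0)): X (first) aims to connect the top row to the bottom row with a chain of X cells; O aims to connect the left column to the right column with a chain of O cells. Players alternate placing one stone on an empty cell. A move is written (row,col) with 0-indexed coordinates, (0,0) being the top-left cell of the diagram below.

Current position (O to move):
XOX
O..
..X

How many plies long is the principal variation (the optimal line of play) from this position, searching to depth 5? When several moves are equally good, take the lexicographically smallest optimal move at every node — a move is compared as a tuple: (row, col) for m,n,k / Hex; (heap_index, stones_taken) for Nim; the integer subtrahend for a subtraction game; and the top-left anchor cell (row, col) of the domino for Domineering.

p1 O@[XOX/O../..X]: (1,1)[XOX/OO./..X]-1* (1,2)[XOX/O.O/..X]-1 (2,0)[XOX/O../O.X]-1 (2,1)[XOX/O../.OX]-1
p2 X@[XOX/OO./..X]: (1,2)[XOX/OOX/..X]+1* (2,0)[XOX/OO./X.X]-1 (2,1)[XOX/OO./.XX]-1
p3 O@[XOX/OOX/..X] terminal -1; root [XOX/O../..X] d5

PV length from [XOX/O../..X]: 2 plies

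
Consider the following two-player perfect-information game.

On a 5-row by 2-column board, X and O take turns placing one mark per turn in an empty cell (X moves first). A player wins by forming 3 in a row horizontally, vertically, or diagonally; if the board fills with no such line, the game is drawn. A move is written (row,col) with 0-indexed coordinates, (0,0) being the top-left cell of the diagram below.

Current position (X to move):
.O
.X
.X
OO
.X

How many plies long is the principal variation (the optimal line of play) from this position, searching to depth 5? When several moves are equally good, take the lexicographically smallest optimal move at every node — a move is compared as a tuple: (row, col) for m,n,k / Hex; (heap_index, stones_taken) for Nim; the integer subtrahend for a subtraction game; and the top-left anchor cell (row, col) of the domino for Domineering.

PV length from [.O/.X/.X/OO/.X]: 4 plies

[.O/.X/.X/OO/.X] X move#1: (0,0):-1/XO/.X/.X/OO/.X, (1,0):+0/.O/XX/.X/OO/.X*, (2,0):+0/.O/.X/XX/OO/.X, (4,0):+0/.O/.X/.X/OO/XX
[.O/XX/.X/OO/.X] O move#2: (0,0):+0/OO/XX/.X/OO/.X*, (2,0):+0/.O/XX/OX/OO/.X, (4,0):+0/.O/XX/.X/OO/OX
[OO/XX/.X/OO/.X] X move#3: (2,0):+0/OO/XX/XX/OO/.X*, (4,0):+0/OO/XX/.X/OO/XX
[OO/XX/XX/OO/.X] O move#4: (4,0):+0/OO/XX/XX/OO/OX*
[OO/XX/XX/OO/OX] end (terminal +0, X#5); searched .O/.X/.X/OO/.X to 5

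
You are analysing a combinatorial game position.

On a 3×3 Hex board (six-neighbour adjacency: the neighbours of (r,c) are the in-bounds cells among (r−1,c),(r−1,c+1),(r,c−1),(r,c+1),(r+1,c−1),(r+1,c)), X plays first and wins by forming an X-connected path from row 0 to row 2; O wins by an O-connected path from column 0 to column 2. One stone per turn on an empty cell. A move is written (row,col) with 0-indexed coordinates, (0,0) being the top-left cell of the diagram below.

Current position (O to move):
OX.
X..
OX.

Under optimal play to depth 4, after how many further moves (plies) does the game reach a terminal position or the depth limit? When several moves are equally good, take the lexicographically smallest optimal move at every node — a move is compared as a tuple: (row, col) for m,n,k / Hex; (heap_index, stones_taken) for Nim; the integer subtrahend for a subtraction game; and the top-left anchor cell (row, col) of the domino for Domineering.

p1 O@[OX./X../OX.]: (0,2)[OXO/X../OX.]-1 (1,1)[OX./XO./OX.]+1* (1,2)[OX./X.O/OX.]-1 (2,2)[OX./X../OXO]-1
p2 X@[OX./XO./OX.]: (0,2)[OXX/XO./OX.]-1* (1,2)[OX./XOX/OX.]-1 (2,2)[OX./XO./OXX]-1
p3 O@[OXX/XO./OX.]: (1,2)[OXX/XOO/OX.]+1* (2,2)[OXX/XO./OXO]-1
p4 X@[OXX/XOO/OX.] terminal -1; root [OX./X../OX.] d4

PV length from [OX./X../OX.]: 3 plies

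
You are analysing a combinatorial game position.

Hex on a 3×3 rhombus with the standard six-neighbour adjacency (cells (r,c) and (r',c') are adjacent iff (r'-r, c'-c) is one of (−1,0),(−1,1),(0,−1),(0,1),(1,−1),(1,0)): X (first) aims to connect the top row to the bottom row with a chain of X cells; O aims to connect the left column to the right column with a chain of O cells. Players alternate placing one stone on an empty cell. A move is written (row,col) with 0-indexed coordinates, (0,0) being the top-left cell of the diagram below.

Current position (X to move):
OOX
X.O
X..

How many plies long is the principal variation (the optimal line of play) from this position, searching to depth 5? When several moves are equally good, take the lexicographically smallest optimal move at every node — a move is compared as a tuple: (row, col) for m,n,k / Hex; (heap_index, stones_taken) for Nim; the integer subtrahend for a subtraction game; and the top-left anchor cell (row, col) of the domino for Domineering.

PV length from [OOX/X.O/X..]: 1 ply

p1 X@[OOX/X.O/X..]: (1,1)[OOX/XXO/X..]+1* (2,1)[OOX/X.O/XX.]-1 (2,2)[OOX/X.O/X.X]-1
p2 O@[OOX/XXO/X..] terminal -1; root [OOX/X.O/X..] d5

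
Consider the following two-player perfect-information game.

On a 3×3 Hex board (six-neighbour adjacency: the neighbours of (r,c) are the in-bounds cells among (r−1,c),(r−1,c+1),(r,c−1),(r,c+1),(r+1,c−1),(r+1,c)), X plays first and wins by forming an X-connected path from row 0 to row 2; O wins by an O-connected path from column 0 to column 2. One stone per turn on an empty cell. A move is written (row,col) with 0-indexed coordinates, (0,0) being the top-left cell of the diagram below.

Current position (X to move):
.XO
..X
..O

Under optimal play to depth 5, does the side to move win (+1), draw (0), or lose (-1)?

p1 X@[.XO/..X/..O]: (0,0)[XXO/..X/..O]-1 (1,0)[.XO/X.X/..O]-1 (1,1)[.XO/.XX/..O]+1* (2,0)[.XO/..X/X.O]+1 (2,1)[.XO/..X/.XO]-1
p2 O@[.XO/.XX/..O]: (0,0)[OXO/.XX/..O]-1* (1,0)[.XO/OXX/..O]-1 (2,0)[.XO/.XX/O.O]-1 (2,1)[.XO/.XX/.OO]-1
p3 X@[OXO/.XX/..O]: (1,0)[OXO/XXX/..O]+1* (2,0)[OXO/.XX/X.O]+1 (2,1)[OXO/.XX/.XO]+1
p4 O@[OXO/XXX/..O]: (2,0)[OXO/XXX/O.O]-1* (2,1)[OXO/XXX/.OO]-1
p5 X@[OXO/XXX/O.O]: (2,1)[OXO/XXX/OXO]+1*
p6 O@[OXO/XXX/OXO] terminal -1; root [.XO/..X/..O] d5

value(.XO/..X/..O, X) = +1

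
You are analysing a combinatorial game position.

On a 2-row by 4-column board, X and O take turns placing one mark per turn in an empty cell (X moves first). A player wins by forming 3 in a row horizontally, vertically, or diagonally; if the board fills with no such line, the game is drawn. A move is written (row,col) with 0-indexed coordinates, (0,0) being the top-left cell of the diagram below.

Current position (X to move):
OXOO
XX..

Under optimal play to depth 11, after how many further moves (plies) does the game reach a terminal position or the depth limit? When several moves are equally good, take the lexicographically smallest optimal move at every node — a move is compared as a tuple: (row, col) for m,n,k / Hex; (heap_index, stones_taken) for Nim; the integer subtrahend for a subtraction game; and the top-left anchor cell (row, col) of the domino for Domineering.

PV length from [OXOO/XX..]: 1 ply

ply 1, X at OXOO/XX.. | (1,2)=+1→OXOO/XXX.*; (1,3)=+0→OXOO/XX.X
ply 2: OXOO/XXX. is terminal -1 (O); from OXOO/XX.. depth 11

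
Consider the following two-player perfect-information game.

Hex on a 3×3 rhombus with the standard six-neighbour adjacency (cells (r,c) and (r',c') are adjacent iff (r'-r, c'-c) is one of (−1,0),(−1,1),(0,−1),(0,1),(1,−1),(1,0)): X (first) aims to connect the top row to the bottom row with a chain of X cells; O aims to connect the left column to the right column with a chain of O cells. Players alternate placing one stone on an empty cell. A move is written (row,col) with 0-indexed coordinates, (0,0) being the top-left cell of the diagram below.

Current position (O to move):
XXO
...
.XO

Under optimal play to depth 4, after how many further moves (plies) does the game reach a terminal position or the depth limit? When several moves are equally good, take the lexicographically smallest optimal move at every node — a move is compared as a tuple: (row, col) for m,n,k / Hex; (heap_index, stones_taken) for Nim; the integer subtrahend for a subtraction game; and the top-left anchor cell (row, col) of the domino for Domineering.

PV length from [XXO/.../.XO]: 3 plies

p1 O@[XXO/.../.XO]: (1,0)[XXO/O../.XO]-1 (1,1)[XXO/.O./.XO]+1* (1,2)[XXO/..O/.XO]-1 (2,0)[XXO/.../OXO]-1
p2 X@[XXO/.O./.XO]: (1,0)[XXO/XO./.XO]-1* (1,2)[XXO/.OX/.XO]-1 (2,0)[XXO/.O./XXO]-1
p3 O@[XXO/XO./.XO]: (1,2)[XXO/XOO/.XO]-1 (2,0)[XXO/XO./OXO]+1*
p4 X@[XXO/XO./OXO] terminal -1; root [XXO/.../.XO] d4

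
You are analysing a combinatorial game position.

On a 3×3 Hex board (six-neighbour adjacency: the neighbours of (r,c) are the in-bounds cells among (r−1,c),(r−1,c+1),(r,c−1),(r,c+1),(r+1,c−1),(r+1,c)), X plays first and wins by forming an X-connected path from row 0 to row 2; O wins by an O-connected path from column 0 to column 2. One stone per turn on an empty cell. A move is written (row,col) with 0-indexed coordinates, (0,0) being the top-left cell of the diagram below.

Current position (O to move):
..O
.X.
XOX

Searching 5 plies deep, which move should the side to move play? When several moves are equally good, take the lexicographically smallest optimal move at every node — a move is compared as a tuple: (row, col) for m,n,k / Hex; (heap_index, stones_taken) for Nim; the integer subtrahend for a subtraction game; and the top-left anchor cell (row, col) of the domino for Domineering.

O's best at [..O/.X./XOX]: (0,1)

ply 1, O at ..O/.X./XOX | (0,0)=-1→O.O/.X./XOX; (0,1)=+1→.OO/.X./XOX*; (1,0)=-1→..O/OX./XOX; (1,2)=-1→..O/.XO/XOX
ply 2, X at .OO/.X./XOX | (0,0)=-1→XOO/.X./XOX*; (1,0)=-1→.OO/XX./XOX; (1,2)=-1→.OO/.XX/XOX
ply 3, O at XOO/.X./XOX | (1,0)=+1→XOO/OX./XOX*; (1,2)=-1→XOO/.XO/XOX
ply 4: XOO/OX./XOX is terminal -1 (X); from ..O/.X./XOX depth 5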